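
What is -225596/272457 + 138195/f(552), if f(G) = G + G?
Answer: 12467712377/100264176 ≈ 124.35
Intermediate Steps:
f(G) = 2*G
-225596/272457 + 138195/f(552) = -225596/272457 + 138195/((2*552)) = -225596*1/272457 + 138195/1104 = -225596/272457 + 138195*(1/1104) = -225596/272457 + 46065/368 = 12467712377/100264176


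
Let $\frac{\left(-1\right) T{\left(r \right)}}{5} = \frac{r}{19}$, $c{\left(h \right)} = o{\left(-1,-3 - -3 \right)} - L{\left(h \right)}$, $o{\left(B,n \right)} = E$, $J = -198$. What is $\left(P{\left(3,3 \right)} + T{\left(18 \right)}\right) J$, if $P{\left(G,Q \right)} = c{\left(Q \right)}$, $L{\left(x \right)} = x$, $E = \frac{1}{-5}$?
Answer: $\frac{149292}{95} \approx 1571.5$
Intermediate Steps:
$E = - \frac{1}{5} \approx -0.2$
$o{\left(B,n \right)} = - \frac{1}{5}$
$c{\left(h \right)} = - \frac{1}{5} - h$
$P{\left(G,Q \right)} = - \frac{1}{5} - Q$
$T{\left(r \right)} = - \frac{5 r}{19}$ ($T{\left(r \right)} = - 5 \frac{r}{19} = - \frac{5 r}{19}$)
$\left(P{\left(3,3 \right)} + T{\left(18 \right)}\right) J = \left(\left(- \frac{1}{5} - 3\right) - \frac{90}{19}\right) \left(-198\right) = \left(- \frac{16}{5} - \frac{90}{19}\right) \left(-198\right) = \left(- \frac{754}{95}\right) \left(-198\right) = \frac{149292}{95}$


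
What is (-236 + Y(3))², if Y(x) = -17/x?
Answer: 525625/9 ≈ 58403.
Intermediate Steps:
(-236 + Y(3))² = (-236 - 17/3)² = (-725/3)² = 525625/9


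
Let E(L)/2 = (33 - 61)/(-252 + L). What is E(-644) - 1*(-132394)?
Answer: 2118305/16 ≈ 1.3239e+5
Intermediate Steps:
E(L) = -56/(-252 + L) (E(L) = 2*((33 - 61)/(-252 + L)) = 2*(-28/(-252 + L)) = -56/(-252 + L))
E(-644) - 1*(-132394) = -56/(-252 - 644) - 1*(-132394) = -56/(-896) + 132394 = -56*(-1/896) + 132394 = 1/16 + 132394 = 2118305/16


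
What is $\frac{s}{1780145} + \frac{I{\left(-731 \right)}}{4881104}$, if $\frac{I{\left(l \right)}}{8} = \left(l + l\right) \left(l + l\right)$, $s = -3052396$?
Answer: $\frac{971288729366}{543067055005} \approx 1.7885$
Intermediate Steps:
$I{\left(l \right)} = 32 l^{2}$ ($I{\left(l \right)} = 8 \left(l + l\right) \left(l + l\right) = 8 \cdot 2 l 2 l = 8 \cdot 4 l^{2} = 32 l^{2}$)
$\frac{s}{1780145} + \frac{I{\left(-731 \right)}}{4881104} = - \frac{3052396}{1780145} + \frac{32 \left(-731\right)^{2}}{4881104} = \left(-3052396\right) \frac{1}{1780145} + 32 \cdot 534361 \cdot \frac{1}{4881104} = - \frac{3052396}{1780145} + 17099552 \cdot \frac{1}{4881104} = - \frac{3052396}{1780145} + \frac{1068722}{305069} = \frac{971288729366}{543067055005}$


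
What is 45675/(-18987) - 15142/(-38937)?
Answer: -496982107/246432273 ≈ -2.0167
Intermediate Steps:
45675/(-18987) - 15142/(-38937) = 45675*(-1/18987) - 15142*(-1/38937) = -15225/6329 + 15142/38937 = -496982107/246432273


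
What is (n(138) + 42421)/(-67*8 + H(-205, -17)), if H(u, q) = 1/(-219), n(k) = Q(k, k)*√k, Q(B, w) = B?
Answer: -9290199/117385 - 30222*√138/117385 ≈ -82.167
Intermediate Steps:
n(k) = k^(3/2) (n(k) = k*√k = k^(3/2))
H(u, q) = -1/219
(n(138) + 42421)/(-67*8 + H(-205, -17)) = (138^(3/2) + 42421)/(-67*8 - 1/219) = (138*√138 + 42421)/(-536 - 1/219) = (42421 + 138*√138)/(-117385/219) = (42421 + 138*√138)*(-219/117385) = -9290199/117385 - 30222*√138/117385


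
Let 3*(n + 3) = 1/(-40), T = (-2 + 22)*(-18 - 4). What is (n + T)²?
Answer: 2826091921/14400 ≈ 1.9626e+5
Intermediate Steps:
T = -440 (T = 20*(-22) = -440)
n = -361/120 (n = -3 + (⅓)/(-40) = -3 + (⅓)*(-1/40) = -3 - 1/120 = -361/120 ≈ -3.0083)
(n + T)² = (-361/120 - 440)² = (-53161/120)² = 2826091921/14400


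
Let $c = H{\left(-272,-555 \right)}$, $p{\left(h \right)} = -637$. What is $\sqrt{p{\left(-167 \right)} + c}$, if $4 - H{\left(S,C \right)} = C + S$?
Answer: $\sqrt{194} \approx 13.928$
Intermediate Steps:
$H{\left(S,C \right)} = 4 - C - S$ ($H{\left(S,C \right)} = 4 - \left(C + S\right) = 4 - C - S$)
$c = 831$ ($c = 4 - -555 - -272 = 4 + 555 + 272 = 831$)
$\sqrt{p{\left(-167 \right)} + c} = \sqrt{-637 + 831} = \sqrt{194}$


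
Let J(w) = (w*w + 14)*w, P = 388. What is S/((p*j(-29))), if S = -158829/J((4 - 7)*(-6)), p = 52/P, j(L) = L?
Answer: 5135471/764556 ≈ 6.7169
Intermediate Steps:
p = 13/97 (p = 52/388 = 52*(1/388) = 13/97 ≈ 0.13402)
J(w) = w*(14 + w²) (J(w) = (w² + 14)*w = (14 + w²)*w = w*(14 + w²))
S = -52943/2028 (S = -158829*(-1/(6*(4 - 7)*(14 + ((4 - 7)*(-6))²))) = -158829*1/(18*(14 + (-3*(-6))²)) = -158829*1/(18*(14 + 18²)) = -158829*1/(18*(14 + 324)) = -158829/(18*338) = -158829/6084 = -158829*1/6084 = -52943/2028 ≈ -26.106)
S/((p*j(-29))) = -52943/(2028*((13/97)*(-29))) = -52943/(2028*(-377/97)) = -52943/2028*(-97/377) = 5135471/764556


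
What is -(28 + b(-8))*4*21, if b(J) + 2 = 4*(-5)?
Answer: -504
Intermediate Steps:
b(J) = -22 (b(J) = -2 + 4*(-5) = -2 - 20 = -22)
-(28 + b(-8))*4*21 = -(28 - 22)*4*21 = -6*84 = -1*504 = -504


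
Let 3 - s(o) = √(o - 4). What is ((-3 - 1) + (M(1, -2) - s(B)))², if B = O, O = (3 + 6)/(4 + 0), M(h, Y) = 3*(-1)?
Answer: (20 - I*√7)²/4 ≈ 98.25 - 26.458*I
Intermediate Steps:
M(h, Y) = -3
O = 9/4 ≈ 2.2500
B = 9/4 ≈ 2.2500
s(o) = 3 - √(-4 + o) (s(o) = 3 - √(o - 4) = 3 - √(-4 + o))
((-3 - 1) + (M(1, -2) - s(B)))² = ((-3 - 1) + (-3 - (3 - √(-4 + 9/4))))² = (-4 + (-3 - (3 - √(-7/4))))² = (-4 + (-3 - (3 - I*√7/2)))² = (-4 + (-3 + (-3 + I*√7/2)))² = (-4 + (-6 + I*√7/2))² = (-10 + I*√7/2)²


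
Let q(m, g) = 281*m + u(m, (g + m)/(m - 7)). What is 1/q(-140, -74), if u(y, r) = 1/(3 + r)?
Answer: -655/25767553 ≈ -2.5420e-5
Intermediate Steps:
q(m, g) = 1/(3 + (g + m)/(-7 + m)) + 281*m (q(m, g) = 281*m + 1/(3 + (g + m)/(m - 7)) = 281*m + 1/(3 + (g + m)/(-7 + m)) = 1/(3 + (g + m)/(-7 + m)) + 281*m)
1/q(-140, -74) = 1/((-7 - 140 + 281*(-140)*(-21 - 74 + 4*(-140)))/(-21 - 74 + 4*(-140))) = 1/((-7 - 140 + 281*(-140)*(-21 - 74 - 560))/(-21 - 74 - 560)) = 1/((-7 - 140 + 281*(-140)*(-655))/(-655)) = 1/(-(-7 - 140 + 25767700)/655) = 1/(-1/655*25767553) = 1/(-25767553/655) = -655/25767553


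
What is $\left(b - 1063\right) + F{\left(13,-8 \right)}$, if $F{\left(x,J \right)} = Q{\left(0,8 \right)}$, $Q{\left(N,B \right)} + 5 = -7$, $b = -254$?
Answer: $-1329$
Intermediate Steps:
$Q{\left(N,B \right)} = -12$ ($Q{\left(N,B \right)} = -5 - 7 = -12$)
$F{\left(x,J \right)} = -12$
$\left(b - 1063\right) + F{\left(13,-8 \right)} = \left(-254 - 1063\right) - 12 = -1317 - 12 = -1329$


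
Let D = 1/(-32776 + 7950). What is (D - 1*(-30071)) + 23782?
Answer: 1336954577/24826 ≈ 53853.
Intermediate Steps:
D = -1/24826 (D = 1/(-24826) = -1/24826 ≈ -4.0280e-5)
(D - 1*(-30071)) + 23782 = (-1/24826 - 1*(-30071)) + 23782 = (-1/24826 + 30071) + 23782 = 746542645/24826 + 23782 = 1336954577/24826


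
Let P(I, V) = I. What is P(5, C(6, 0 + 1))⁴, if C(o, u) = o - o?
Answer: 625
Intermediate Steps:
C(o, u) = 0
P(5, C(6, 0 + 1))⁴ = 5⁴ = 625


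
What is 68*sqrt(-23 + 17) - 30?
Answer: -30 + 68*I*sqrt(6) ≈ -30.0 + 166.57*I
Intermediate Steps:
68*sqrt(-23 + 17) - 30 = 68*sqrt(-6) - 30 = 68*(I*sqrt(6)) - 30 = 68*I*sqrt(6) - 30 = -30 + 68*I*sqrt(6)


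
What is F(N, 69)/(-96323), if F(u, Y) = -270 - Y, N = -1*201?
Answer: 339/96323 ≈ 0.0035194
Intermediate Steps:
N = -201
F(N, 69)/(-96323) = (-270 - 1*69)/(-96323) = (-270 - 69)*(-1/96323) = -339*(-1/96323) = 339/96323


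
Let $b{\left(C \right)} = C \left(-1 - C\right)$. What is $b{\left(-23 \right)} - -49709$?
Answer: $49203$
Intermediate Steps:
$b{\left(-23 \right)} - -49709 = \left(-1\right) \left(-23\right) \left(1 - 23\right) - -49709 = \left(-1\right) \left(-23\right) \left(-22\right) + 49709 = -506 + 49709 = 49203$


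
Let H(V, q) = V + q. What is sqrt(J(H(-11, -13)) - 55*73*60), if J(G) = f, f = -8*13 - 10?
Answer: I*sqrt(241014) ≈ 490.93*I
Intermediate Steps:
f = -114 (f = -104 - 10 = -114)
J(G) = -114
sqrt(J(H(-11, -13)) - 55*73*60) = sqrt(-114 - 55*73*60) = sqrt(-114 - 4015*60) = sqrt(-114 - 240900) = sqrt(-241014) = I*sqrt(241014)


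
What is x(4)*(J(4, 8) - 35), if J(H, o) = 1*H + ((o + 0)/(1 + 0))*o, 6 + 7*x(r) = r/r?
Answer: -165/7 ≈ -23.571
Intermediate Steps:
x(r) = -5/7 (x(r) = -6/7 + (r/r)/7 = -6/7 + (⅐)*1 = -6/7 + ⅐ = -5/7)
J(H, o) = H + o² (J(H, o) = H + (o/1)*o = H + (o*1)*o = H + o*o = H + o²)
x(4)*(J(4, 8) - 35) = -5*((4 + 8²) - 35)/7 = -5*((4 + 64) - 35)/7 = -5*(68 - 35)/7 = -5/7*33 = -165/7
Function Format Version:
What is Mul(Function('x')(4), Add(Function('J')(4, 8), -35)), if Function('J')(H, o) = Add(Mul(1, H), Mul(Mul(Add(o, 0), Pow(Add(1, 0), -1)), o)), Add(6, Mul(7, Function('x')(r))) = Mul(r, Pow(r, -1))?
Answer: Rational(-165, 7) ≈ -23.571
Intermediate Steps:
Function('x')(r) = Rational(-5, 7) (Function('x')(r) = Add(Rational(-6, 7), Mul(Rational(1, 7), Mul(r, Pow(r, -1)))) = Add(Rational(-6, 7), Mul(Rational(1, 7), 1)) = Add(Rational(-6, 7), Rational(1, 7)) = Rational(-5, 7))
Function('J')(H, o) = Add(H, Pow(o, 2)) (Function('J')(H, o) = Add(H, Mul(Mul(o, Pow(1, -1)), o)) = Add(H, Mul(Mul(o, 1), o)) = Add(H, Mul(o, o)) = Add(H, Pow(o, 2)))
Mul(Function('x')(4), Add(Function('J')(4, 8), -35)) = Mul(Rational(-5, 7), Add(Add(4, Pow(8, 2)), -35)) = Mul(Rational(-5, 7), Add(Add(4, 64), -35)) = Mul(Rational(-5, 7), Add(68, -35)) = Mul(Rational(-5, 7), 33) = Rational(-165, 7)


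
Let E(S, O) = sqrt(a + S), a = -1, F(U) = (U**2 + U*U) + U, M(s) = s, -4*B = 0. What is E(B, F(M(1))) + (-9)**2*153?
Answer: 12393 + I ≈ 12393.0 + 1.0*I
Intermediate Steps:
B = 0 (B = -1/4*0 = 0)
F(U) = U + 2*U**2 (F(U) = (U**2 + U**2) + U = 2*U**2 + U = U + 2*U**2)
E(S, O) = sqrt(-1 + S)
E(B, F(M(1))) + (-9)**2*153 = sqrt(-1 + 0) + (-9)**2*153 = sqrt(-1) + 81*153 = I + 12393 = 12393 + I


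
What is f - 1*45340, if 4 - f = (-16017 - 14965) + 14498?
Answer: -28852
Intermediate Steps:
f = 16488 (f = 4 - ((-16017 - 14965) + 14498) = 4 - (-30982 + 14498) = 4 - 1*(-16484) = 4 + 16484 = 16488)
f - 1*45340 = 16488 - 1*45340 = 16488 - 45340 = -28852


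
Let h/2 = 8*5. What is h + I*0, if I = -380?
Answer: 80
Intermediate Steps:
h = 80 (h = 2*(8*5) = 2*40 = 80)
h + I*0 = 80 - 380*0 = 80 + 0 = 80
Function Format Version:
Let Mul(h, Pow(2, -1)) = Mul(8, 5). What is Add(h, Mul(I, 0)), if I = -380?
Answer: 80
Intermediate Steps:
h = 80 (h = Mul(2, Mul(8, 5)) = Mul(2, 40) = 80)
Add(h, Mul(I, 0)) = Add(80, Mul(-380, 0)) = Add(80, 0) = 80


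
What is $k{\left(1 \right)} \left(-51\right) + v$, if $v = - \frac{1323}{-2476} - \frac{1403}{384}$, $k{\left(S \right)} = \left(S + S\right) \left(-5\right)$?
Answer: $\frac{120483511}{237696} \approx 506.88$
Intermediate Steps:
$k{\left(S \right)} = - 10 S$ ($k{\left(S \right)} = 2 S \left(-5\right) = - 10 S$)
$v = - \frac{741449}{237696}$ ($v = \left(-1323\right) \left(- \frac{1}{2476}\right) - \frac{1403}{384} = \frac{1323}{2476} - \frac{1403}{384} = - \frac{741449}{237696} \approx -3.1193$)
$k{\left(1 \right)} \left(-51\right) + v = \left(-10\right) 1 \left(-51\right) - \frac{741449}{237696} = \left(-10\right) \left(-51\right) - \frac{741449}{237696} = 510 - \frac{741449}{237696} = \frac{120483511}{237696}$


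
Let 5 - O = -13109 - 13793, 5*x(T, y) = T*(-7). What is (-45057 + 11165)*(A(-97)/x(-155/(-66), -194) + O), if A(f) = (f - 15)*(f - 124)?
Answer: -20360313972/31 ≈ -6.5678e+8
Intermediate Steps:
A(f) = (-124 + f)*(-15 + f) (A(f) = (-15 + f)*(-124 + f) = (-124 + f)*(-15 + f))
x(T, y) = -7*T/5 (x(T, y) = (T*(-7))/5 = (-7*T)/5 = -7*T/5)
O = 26907 (O = 5 - (-13109 - 13793) = 5 - 1*(-26902) = 5 + 26902 = 26907)
(-45057 + 11165)*(A(-97)/x(-155/(-66), -194) + O) = (-45057 + 11165)*((1860 + (-97)**2 - 139*(-97))/((-(-217)/(-66))) + 26907) = -33892*((1860 + 9409 + 13483)/((-(-217)*(-1)/66)) + 26907) = -33892*(24752/((-7/5*155/66)) + 26907) = -33892*(24752/(-217/66) + 26907) = -33892*(24752*(-66/217) + 26907) = -33892*(-233376/31 + 26907) = -33892*600741/31 = -20360313972/31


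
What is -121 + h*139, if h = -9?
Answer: -1372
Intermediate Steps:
-121 + h*139 = -121 - 9*139 = -121 - 1251 = -1372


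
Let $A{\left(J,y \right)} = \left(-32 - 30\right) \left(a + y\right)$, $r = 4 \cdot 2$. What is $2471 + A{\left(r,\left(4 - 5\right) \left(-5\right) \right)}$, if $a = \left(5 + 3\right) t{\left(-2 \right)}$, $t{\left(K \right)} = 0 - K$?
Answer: $1169$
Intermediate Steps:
$t{\left(K \right)} = - K$
$a = 16$ ($a = \left(5 + 3\right) \left(\left(-1\right) \left(-2\right)\right) = 8 \cdot 2 = 16$)
$r = 8$
$A{\left(J,y \right)} = -992 - 62 y$ ($A{\left(J,y \right)} = \left(-32 - 30\right) \left(16 + y\right) = - 62 \left(16 + y\right) = -992 - 62 y$)
$2471 + A{\left(r,\left(4 - 5\right) \left(-5\right) \right)} = 2471 - \left(992 + 62 \left(4 - 5\right) \left(-5\right)\right) = 2471 - \left(992 + 62 \left(\left(-1\right) \left(-5\right)\right)\right) = 2471 - 1302 = 1169$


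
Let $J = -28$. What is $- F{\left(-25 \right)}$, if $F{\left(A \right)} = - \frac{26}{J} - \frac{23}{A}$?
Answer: $- \frac{647}{350} \approx -1.8486$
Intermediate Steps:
$F{\left(A \right)} = \frac{13}{14} - \frac{23}{A}$ ($F{\left(A \right)} = - \frac{26}{-28} - \frac{23}{A} = \left(-26\right) \left(- \frac{1}{28}\right) - \frac{23}{A} = \frac{13}{14} - \frac{23}{A}$)
$- F{\left(-25 \right)} = - (\frac{13}{14} - \frac{23}{-25}) = - (\frac{13}{14} - - \frac{23}{25}) = - (\frac{13}{14} + \frac{23}{25}) = \left(-1\right) \frac{647}{350} = - \frac{647}{350}$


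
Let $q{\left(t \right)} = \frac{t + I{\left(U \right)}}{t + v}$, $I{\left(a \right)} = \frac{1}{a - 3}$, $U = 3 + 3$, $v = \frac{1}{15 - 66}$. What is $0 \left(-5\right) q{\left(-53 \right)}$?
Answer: $0$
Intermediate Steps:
$v = - \frac{1}{51}$ ($v = \frac{1}{-51} = - \frac{1}{51} \approx -0.019608$)
$U = 6$
$I{\left(a \right)} = \frac{1}{-3 + a}$
$q{\left(t \right)} = \frac{\frac{1}{3} + t}{- \frac{1}{51} + t}$ ($q{\left(t \right)} = \frac{t + \frac{1}{-3 + 6}}{t - \frac{1}{51}} = \frac{t + \frac{1}{3}}{- \frac{1}{51} + t} = \frac{\frac{1}{3} + t}{- \frac{1}{51} + t}$)
$0 \left(-5\right) q{\left(-53 \right)} = 0 \left(-5\right) \frac{17 \left(1 + 3 \left(-53\right)\right)}{-1 + 51 \left(-53\right)} = 0 \frac{17 \left(1 - 159\right)}{-1 - 2703} = 0 \cdot 17 \frac{1}{-2704} \left(-158\right) = 0 \cdot 17 \left(- \frac{1}{2704}\right) \left(-158\right) = 0 \cdot \frac{1343}{1352} = 0$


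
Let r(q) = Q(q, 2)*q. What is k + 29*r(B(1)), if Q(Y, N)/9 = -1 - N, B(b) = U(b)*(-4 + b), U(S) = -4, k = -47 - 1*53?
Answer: -9496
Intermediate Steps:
k = -100 (k = -47 - 53 = -100)
B(b) = 16 - 4*b (B(b) = -4*(-4 + b) = 16 - 4*b)
Q(Y, N) = -9 - 9*N (Q(Y, N) = 9*(-1 - N) = -9 - 9*N)
r(q) = -27*q (r(q) = (-9 - 9*2)*q = (-9 - 18)*q = -27*q)
k + 29*r(B(1)) = -100 + 29*(-27*(16 - 4*1)) = -100 + 29*(-27*(16 - 4)) = -100 + 29*(-27*12) = -100 + 29*(-324) = -100 - 9396 = -9496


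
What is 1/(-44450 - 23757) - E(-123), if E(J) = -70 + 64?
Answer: 409241/68207 ≈ 6.0000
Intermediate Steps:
E(J) = -6
1/(-44450 - 23757) - E(-123) = 1/(-44450 - 23757) - 1*(-6) = 1/(-68207) + 6 = -1/68207 + 6 = 409241/68207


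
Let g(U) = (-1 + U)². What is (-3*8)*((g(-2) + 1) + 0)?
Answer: -240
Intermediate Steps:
(-3*8)*((g(-2) + 1) + 0) = (-3*8)*(((-1 - 2)² + 1) + 0) = -24*(((-3)² + 1) + 0) = -24*((9 + 1) + 0) = -24*(10 + 0) = -24*10 = -240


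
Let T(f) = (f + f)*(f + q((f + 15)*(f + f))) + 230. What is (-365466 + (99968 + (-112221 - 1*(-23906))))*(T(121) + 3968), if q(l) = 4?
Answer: -12188150224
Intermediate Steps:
T(f) = 230 + 2*f*(4 + f) (T(f) = (f + f)*(f + 4) + 230 = (2*f)*(4 + f) + 230 = 2*f*(4 + f) + 230 = 230 + 2*f*(4 + f))
(-365466 + (99968 + (-112221 - 1*(-23906))))*(T(121) + 3968) = (-365466 + (99968 + (-112221 - 1*(-23906))))*((230 + 2*121² + 8*121) + 3968) = (-365466 + (99968 + (-112221 + 23906)))*((230 + 2*14641 + 968) + 3968) = (-365466 + (99968 - 88315))*((230 + 29282 + 968) + 3968) = (-365466 + 11653)*(30480 + 3968) = -353813*34448 = -12188150224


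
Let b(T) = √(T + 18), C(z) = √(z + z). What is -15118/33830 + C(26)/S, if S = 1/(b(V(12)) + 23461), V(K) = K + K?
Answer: -7559/16915 + 2*√13*(23461 + √42) ≈ 1.6923e+5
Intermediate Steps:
C(z) = √2*√z (C(z) = √(2*z) = √2*√z)
V(K) = 2*K
b(T) = √(18 + T)
S = 1/(23461 + √42) (S = 1/(√(18 + 2*12) + 23461) = 1/(√(18 + 24) + 23461) = 1/(√42 + 23461) = 1/(23461 + √42) ≈ 4.2612e-5)
-15118/33830 + C(26)/S = -15118/33830 + (√2*√26)/(23461/550418479 - √42/550418479) = -15118*1/33830 + (2*√13)/(23461/550418479 - √42/550418479) = -7559/16915 + 2*√13/(23461/550418479 - √42/550418479)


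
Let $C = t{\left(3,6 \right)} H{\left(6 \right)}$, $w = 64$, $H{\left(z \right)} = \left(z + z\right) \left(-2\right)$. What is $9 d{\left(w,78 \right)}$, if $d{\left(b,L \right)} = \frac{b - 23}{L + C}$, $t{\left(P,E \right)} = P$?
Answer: $\frac{123}{2} \approx 61.5$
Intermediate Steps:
$H{\left(z \right)} = - 4 z$ ($H{\left(z \right)} = 2 z \left(-2\right) = - 4 z$)
$C = -72$ ($C = 3 \left(\left(-4\right) 6\right) = 3 \left(-24\right) = -72$)
$d{\left(b,L \right)} = \frac{-23 + b}{-72 + L}$ ($d{\left(b,L \right)} = \frac{b - 23}{L - 72} = \frac{-23 + b}{-72 + L}$)
$9 d{\left(w,78 \right)} = 9 \frac{-23 + 64}{-72 + 78} = 9 \cdot \frac{1}{6} \cdot 41 = 9 \cdot \frac{41}{6} = \frac{123}{2}$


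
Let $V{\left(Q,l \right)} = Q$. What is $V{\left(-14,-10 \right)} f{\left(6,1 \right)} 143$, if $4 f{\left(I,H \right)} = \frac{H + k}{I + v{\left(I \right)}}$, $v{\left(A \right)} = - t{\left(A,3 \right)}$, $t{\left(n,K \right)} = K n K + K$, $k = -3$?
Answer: $- \frac{1001}{51} \approx -19.627$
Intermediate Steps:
$t{\left(n,K \right)} = K + n K^{2}$ ($t{\left(n,K \right)} = n K^{2} + K = K + n K^{2}$)
$v{\left(A \right)} = -3 - 9 A$ ($v{\left(A \right)} = - 3 \left(1 + 3 A\right) = - (3 + 9 A) = -3 - 9 A$)
$f{\left(I,H \right)} = \frac{-3 + H}{4 \left(-3 - 8 I\right)}$ ($f{\left(I,H \right)} = \frac{\left(H - 3\right) \frac{1}{I - \left(3 + 9 I\right)}}{4} = \frac{\left(-3 + H\right) \frac{1}{-3 - 8 I}}{4} = \frac{\frac{1}{-3 - 8 I} \left(-3 + H\right)}{4} = \frac{-3 + H}{4 \left(-3 - 8 I\right)}$)
$V{\left(-14,-10 \right)} f{\left(6,1 \right)} 143 = - 14 \frac{3 - 1}{4 \left(3 + 8 \cdot 6\right)} 143 = - 14 \frac{3 - 1}{4 \left(3 + 48\right)} 143 = - 14 \cdot \frac{1}{4} \cdot \frac{1}{51} \cdot 2 \cdot 143 = \left(-14\right) \frac{1}{102} \cdot 143 = \left(- \frac{7}{51}\right) 143 = - \frac{1001}{51}$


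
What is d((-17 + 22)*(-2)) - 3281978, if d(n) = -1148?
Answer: -3283126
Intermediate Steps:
d((-17 + 22)*(-2)) - 3281978 = -1148 - 3281978 = -3283126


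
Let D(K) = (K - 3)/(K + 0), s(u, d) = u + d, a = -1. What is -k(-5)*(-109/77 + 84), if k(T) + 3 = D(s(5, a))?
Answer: 6359/28 ≈ 227.11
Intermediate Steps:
s(u, d) = d + u
D(K) = (-3 + K)/K
k(T) = -11/4 (k(T) = -3 + (-3 + (-1 + 5))/(-1 + 5) = -3 + (-3 + 4)/4 = -3 + (¼)*1 = -3 + ¼ = -11/4)
-k(-5)*(-109/77 + 84) = -(-11)*(-109/77 + 84)/4 = -(-11)*6359/(4*77) = -1*(-6359/28) = 6359/28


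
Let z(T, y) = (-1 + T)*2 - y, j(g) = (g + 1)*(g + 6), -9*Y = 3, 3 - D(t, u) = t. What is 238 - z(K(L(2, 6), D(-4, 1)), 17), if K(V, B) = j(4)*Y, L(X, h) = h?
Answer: 871/3 ≈ 290.33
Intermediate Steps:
D(t, u) = 3 - t
Y = -⅓ (Y = -⅑*3 = -⅓ ≈ -0.33333)
j(g) = (1 + g)*(6 + g)
K(V, B) = -50/3 (K(V, B) = (6 + 4² + 7*4)*(-⅓) = (6 + 16 + 28)*(-⅓) = 50*(-⅓) = -50/3)
z(T, y) = -2 - y + 2*T (z(T, y) = (-2 + 2*T) - y = -2 - y + 2*T)
238 - z(K(L(2, 6), D(-4, 1)), 17) = 238 - (-2 - 1*17 + 2*(-50/3)) = 238 - (-2 - 17 - 100/3) = 238 - 1*(-157/3) = 238 + 157/3 = 871/3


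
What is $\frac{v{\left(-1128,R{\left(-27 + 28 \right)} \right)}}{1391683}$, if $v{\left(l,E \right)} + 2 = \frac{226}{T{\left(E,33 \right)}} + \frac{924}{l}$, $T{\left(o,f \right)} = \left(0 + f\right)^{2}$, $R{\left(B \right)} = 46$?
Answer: $- \frac{267341}{142461021978} \approx -1.8766 \cdot 10^{-6}$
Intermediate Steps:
$T{\left(o,f \right)} = f^{2}$
$v{\left(l,E \right)} = - \frac{1952}{1089} + \frac{924}{l}$ ($v{\left(l,E \right)} = -2 + \left(\frac{226}{33^{2}} + \frac{924}{l}\right) = -2 + \left(\frac{226}{1089} + \frac{924}{l}\right) = - \frac{1952}{1089} + \frac{924}{l}$)
$\frac{v{\left(-1128,R{\left(-27 + 28 \right)} \right)}}{1391683} = \frac{- \frac{1952}{1089} + \frac{924}{-1128}}{1391683} = \left(- \frac{1952}{1089} + 924 \left(- \frac{1}{1128}\right)\right) \frac{1}{1391683} = \left(- \frac{1952}{1089} - \frac{77}{94}\right) \frac{1}{1391683} = \left(- \frac{267341}{102366}\right) \frac{1}{1391683} = - \frac{267341}{142461021978}$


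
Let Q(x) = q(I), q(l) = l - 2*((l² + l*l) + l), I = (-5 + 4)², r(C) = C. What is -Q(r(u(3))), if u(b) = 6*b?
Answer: 5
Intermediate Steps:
I = 1 (I = (-1)² = 1)
q(l) = -l - 4*l² (q(l) = l - 2*((l² + l²) + l) = l - 2*(2*l² + l) = l - 2*(l + 2*l²) = l + (-4*l² - 2*l) = -l - 4*l²)
Q(x) = -5 (Q(x) = -1*1*(1 + 4*1) = -1*1*(1 + 4) = -1*1*5 = -5)
-Q(r(u(3))) = -1*(-5) = 5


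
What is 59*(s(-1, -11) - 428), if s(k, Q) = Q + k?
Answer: -25960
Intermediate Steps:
59*(s(-1, -11) - 428) = 59*((-11 - 1) - 428) = 59*(-12 - 428) = 59*(-440) = -25960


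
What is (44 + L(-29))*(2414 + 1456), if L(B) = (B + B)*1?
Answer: -54180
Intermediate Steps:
L(B) = 2*B (L(B) = (2*B)*1 = 2*B)
(44 + L(-29))*(2414 + 1456) = (44 + 2*(-29))*(2414 + 1456) = (44 - 58)*3870 = -14*3870 = -54180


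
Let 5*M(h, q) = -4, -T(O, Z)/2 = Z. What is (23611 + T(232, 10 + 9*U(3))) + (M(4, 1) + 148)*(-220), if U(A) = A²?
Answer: -8955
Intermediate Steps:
T(O, Z) = -2*Z
M(h, q) = -⅘ (M(h, q) = (⅕)*(-4) = -⅘)
(23611 + T(232, 10 + 9*U(3))) + (M(4, 1) + 148)*(-220) = (23611 - 2*(10 + 9*3²)) + (-⅘ + 148)*(-220) = (23611 - 2*(10 + 9*9)) + (736/5)*(-220) = (23611 - 2*(10 + 81)) - 32384 = (23611 - 2*91) - 32384 = (23611 - 182) - 32384 = 23429 - 32384 = -8955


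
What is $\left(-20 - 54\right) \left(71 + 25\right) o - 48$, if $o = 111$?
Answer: $-788592$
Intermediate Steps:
$\left(-20 - 54\right) \left(71 + 25\right) o - 48 = \left(-20 - 54\right) \left(71 + 25\right) 111 - 48 = \left(-74\right) 96 \cdot 111 - 48 = \left(-7104\right) 111 - 48 = -788544 - 48 = -788592$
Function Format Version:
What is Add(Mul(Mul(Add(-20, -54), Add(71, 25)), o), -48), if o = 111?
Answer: -788592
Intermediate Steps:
Add(Mul(Mul(Add(-20, -54), Add(71, 25)), o), -48) = Add(Mul(Mul(Add(-20, -54), Add(71, 25)), 111), -48) = Add(Mul(Mul(-74, 96), 111), -48) = Add(Mul(-7104, 111), -48) = Add(-788544, -48) = -788592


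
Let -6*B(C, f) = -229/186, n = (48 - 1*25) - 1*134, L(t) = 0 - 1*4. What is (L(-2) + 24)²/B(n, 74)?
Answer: 446400/229 ≈ 1949.3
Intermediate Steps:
L(t) = -4 (L(t) = 0 - 4 = -4)
n = -111 (n = (48 - 25) - 134 = 23 - 134 = -111)
B(C, f) = 229/1116 (B(C, f) = -(-229)/(6*186) = -⅙*(-229/186) = 229/1116)
(L(-2) + 24)²/B(n, 74) = (-4 + 24)²/(229/1116) = 20²*(1116/229) = 400*(1116/229) = 446400/229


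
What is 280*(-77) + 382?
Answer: -21178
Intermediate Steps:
280*(-77) + 382 = -21560 + 382 = -21178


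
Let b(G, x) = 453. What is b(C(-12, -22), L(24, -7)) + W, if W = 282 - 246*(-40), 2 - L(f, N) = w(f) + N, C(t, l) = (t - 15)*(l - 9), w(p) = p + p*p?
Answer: 10575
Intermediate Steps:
w(p) = p + p²
C(t, l) = (-15 + t)*(-9 + l)
L(f, N) = 2 - N - f*(1 + f) (L(f, N) = 2 - (f*(1 + f) + N) = 2 - (N + f*(1 + f)) = 2 + (-N - f*(1 + f)) = 2 - N - f*(1 + f))
W = 10122 (W = 282 + 9840 = 10122)
b(C(-12, -22), L(24, -7)) + W = 453 + 10122 = 10575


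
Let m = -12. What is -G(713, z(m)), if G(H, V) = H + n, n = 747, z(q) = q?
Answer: -1460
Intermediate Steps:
G(H, V) = 747 + H (G(H, V) = H + 747 = 747 + H)
-G(713, z(m)) = -(747 + 713) = -1*1460 = -1460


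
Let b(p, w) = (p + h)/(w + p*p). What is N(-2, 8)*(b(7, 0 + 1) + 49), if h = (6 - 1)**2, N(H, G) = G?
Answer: 9928/25 ≈ 397.12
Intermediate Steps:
h = 25 (h = 5**2 = 25)
b(p, w) = (25 + p)/(w + p**2) (b(p, w) = (p + 25)/(w + p*p) = (25 + p)/(w + p**2))
N(-2, 8)*(b(7, 0 + 1) + 49) = 8*((25 + 7)/((0 + 1) + 7**2) + 49) = 8*(32/(1 + 49) + 49) = 8*(32/50 + 49) = 8*((1/50)*32 + 49) = 8*(16/25 + 49) = 8*(1241/25) = 9928/25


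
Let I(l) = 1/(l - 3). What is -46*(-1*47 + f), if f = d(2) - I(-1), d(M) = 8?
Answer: 3565/2 ≈ 1782.5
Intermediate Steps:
I(l) = 1/(-3 + l)
f = 33/4 (f = 8 - 1/(-3 - 1) = 8 - 1/(-4) = 8 - 1*(-¼) = 8 + ¼ = 33/4 ≈ 8.2500)
-46*(-1*47 + f) = -46*(-1*47 + 33/4) = -46*(-47 + 33/4) = -46*(-155/4) = 3565/2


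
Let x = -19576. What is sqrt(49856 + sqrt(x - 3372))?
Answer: sqrt(49856 + 2*I*sqrt(5737)) ≈ 223.28 + 0.3392*I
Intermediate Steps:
sqrt(49856 + sqrt(x - 3372)) = sqrt(49856 + sqrt(-19576 - 3372)) = sqrt(49856 + sqrt(-22948)) = sqrt(49856 + 2*I*sqrt(5737))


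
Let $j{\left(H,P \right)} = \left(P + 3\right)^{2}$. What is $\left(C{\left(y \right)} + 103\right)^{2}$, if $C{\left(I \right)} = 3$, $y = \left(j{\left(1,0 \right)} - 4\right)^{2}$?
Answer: $11236$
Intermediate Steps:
$j{\left(H,P \right)} = \left(3 + P\right)^{2}$
$y = 25$ ($y = \left(\left(3 + 0\right)^{2} - 4\right)^{2} = \left(3^{2} - 4\right)^{2} = \left(9 - 4\right)^{2} = 5^{2} = 25$)
$\left(C{\left(y \right)} + 103\right)^{2} = \left(3 + 103\right)^{2} = 106^{2} = 11236$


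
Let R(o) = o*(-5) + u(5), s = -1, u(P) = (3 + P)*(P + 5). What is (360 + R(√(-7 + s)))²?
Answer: 193400 - 8800*I*√2 ≈ 1.934e+5 - 12445.0*I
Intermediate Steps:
u(P) = (3 + P)*(5 + P)
R(o) = 80 - 5*o (R(o) = o*(-5) + (15 + 5² + 8*5) = -5*o + (15 + 25 + 40) = -5*o + 80 = 80 - 5*o)
(360 + R(√(-7 + s)))² = (360 + (80 - 5*√(-7 - 1)))² = (360 + (80 - 10*I*√2))² = (440 - 10*I*√2)²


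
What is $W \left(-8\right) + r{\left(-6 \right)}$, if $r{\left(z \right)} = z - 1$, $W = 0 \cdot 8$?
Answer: $-7$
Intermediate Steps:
$W = 0$
$r{\left(z \right)} = -1 + z$
$W \left(-8\right) + r{\left(-6 \right)} = 0 \left(-8\right) - 7 = 0 - 7 = -7$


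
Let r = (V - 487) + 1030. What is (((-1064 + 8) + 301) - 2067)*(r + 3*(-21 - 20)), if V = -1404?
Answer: 2776848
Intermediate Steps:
r = -861 (r = (-1404 - 487) + 1030 = -1891 + 1030 = -861)
(((-1064 + 8) + 301) - 2067)*(r + 3*(-21 - 20)) = (((-1064 + 8) + 301) - 2067)*(-861 + 3*(-21 - 20)) = ((-1056 + 301) - 2067)*(-861 + 3*(-41)) = (-755 - 2067)*(-861 - 123) = -2822*(-984) = 2776848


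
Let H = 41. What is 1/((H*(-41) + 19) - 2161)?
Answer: -1/3823 ≈ -0.00026157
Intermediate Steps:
1/((H*(-41) + 19) - 2161) = 1/((41*(-41) + 19) - 2161) = 1/((-1681 + 19) - 2161) = 1/(-1662 - 2161) = 1/(-3823) = -1/3823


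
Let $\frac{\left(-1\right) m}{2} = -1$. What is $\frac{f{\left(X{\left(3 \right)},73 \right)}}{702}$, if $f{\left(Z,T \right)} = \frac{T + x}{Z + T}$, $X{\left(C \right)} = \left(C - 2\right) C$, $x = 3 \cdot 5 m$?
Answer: $\frac{103}{53352} \approx 0.0019306$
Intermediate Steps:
$m = 2$ ($m = \left(-2\right) \left(-1\right) = 2$)
$x = 30$ ($x = 3 \cdot 5 \cdot 2 = 15 \cdot 2 = 30$)
$X{\left(C \right)} = C \left(-2 + C\right)$ ($X{\left(C \right)} = \left(-2 + C\right) C = C \left(-2 + C\right)$)
$f{\left(Z,T \right)} = \frac{30 + T}{T + Z}$ ($f{\left(Z,T \right)} = \frac{T + 30}{Z + T} = \frac{30 + T}{T + Z}$)
$\frac{f{\left(X{\left(3 \right)},73 \right)}}{702} = \frac{\frac{1}{73 + 3 \left(-2 + 3\right)} \left(30 + 73\right)}{702} = \frac{1}{73 + 3 \cdot 1} \cdot 103 \cdot \frac{1}{702} = \frac{1}{73 + 3} \cdot 103 \cdot \frac{1}{702} = \frac{1}{76} \cdot 103 \cdot \frac{1}{702} = \frac{103}{76} \cdot \frac{1}{702} = \frac{103}{53352}$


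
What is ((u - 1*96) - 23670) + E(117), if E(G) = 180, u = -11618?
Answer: -35204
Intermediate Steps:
((u - 1*96) - 23670) + E(117) = ((-11618 - 1*96) - 23670) + 180 = ((-11618 - 96) - 23670) + 180 = (-11714 - 23670) + 180 = -35384 + 180 = -35204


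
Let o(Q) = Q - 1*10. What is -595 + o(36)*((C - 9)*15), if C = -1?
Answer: -4495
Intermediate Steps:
o(Q) = -10 + Q (o(Q) = Q - 10 = -10 + Q)
-595 + o(36)*((C - 9)*15) = -595 + (-10 + 36)*((-1 - 9)*15) = -595 + 26*(-10*15) = -595 + 26*(-150) = -595 - 3900 = -4495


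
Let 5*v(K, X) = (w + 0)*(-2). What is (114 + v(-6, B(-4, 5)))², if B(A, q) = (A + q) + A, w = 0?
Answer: 12996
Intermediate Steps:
B(A, q) = q + 2*A
v(K, X) = 0 (v(K, X) = ((0 + 0)*(-2))/5 = (0*(-2))/5 = (⅕)*0 = 0)
(114 + v(-6, B(-4, 5)))² = (114 + 0)² = 114² = 12996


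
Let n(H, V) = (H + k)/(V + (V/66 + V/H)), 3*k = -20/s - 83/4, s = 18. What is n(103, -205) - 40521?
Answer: -1041734899651/25708230 ≈ -40521.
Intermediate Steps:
k = -787/108 (k = (-20/18 - 83/4)/3 = (-20*1/18 - 83*¼)/3 = (-10/9 - 83/4)/3 = (⅓)*(-787/36) = -787/108 ≈ -7.2870)
n(H, V) = (-787/108 + H)/(67*V/66 + V/H) (n(H, V) = (H - 787/108)/(V + (V/66 + V/H)) = (-787/108 + H)/(V + (V*(1/66) + V/H)) = (-787/108 + H)/(V + (V/66 + V/H)) = (-787/108 + H)/(67*V/66 + V/H))
n(103, -205) - 40521 = (11/18)*103*(-787 + 108*103)/(-205*(66 + 67*103)) - 40521 = (11/18)*103*(-1/205)*(-787 + 11124)/(66 + 6901) - 40521 = (11/18)*103*(-1/205)*10337/6967 - 40521 = (11/18)*103*(-1/205)*(1/6967)*10337 - 40521 = -11711821/25708230 - 40521 = -1041734899651/25708230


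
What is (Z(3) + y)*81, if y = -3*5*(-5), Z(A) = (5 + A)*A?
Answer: 8019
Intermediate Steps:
Z(A) = A*(5 + A)
y = 75 (y = -15*(-5) = 75)
(Z(3) + y)*81 = (3*(5 + 3) + 75)*81 = (3*8 + 75)*81 = (24 + 75)*81 = 99*81 = 8019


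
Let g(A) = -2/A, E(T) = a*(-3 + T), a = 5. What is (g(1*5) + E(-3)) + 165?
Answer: 673/5 ≈ 134.60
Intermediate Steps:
E(T) = -15 + 5*T (E(T) = 5*(-3 + T) = -15 + 5*T)
(g(1*5) + E(-3)) + 165 = (-2/(1*5) + (-15 + 5*(-3))) + 165 = (-2/5 + (-15 - 15)) + 165 = (-2*1/5 - 30) + 165 = (-2/5 - 30) + 165 = -152/5 + 165 = 673/5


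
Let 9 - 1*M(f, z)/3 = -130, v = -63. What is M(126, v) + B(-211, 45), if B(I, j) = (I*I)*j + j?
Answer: 2003907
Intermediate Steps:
M(f, z) = 417 (M(f, z) = 27 - 3*(-130) = 27 + 390 = 417)
B(I, j) = j + j*I² (B(I, j) = I²*j + j = j*I² + j = j + j*I²)
M(126, v) + B(-211, 45) = 417 + 45*(1 + (-211)²) = 417 + 45*(1 + 44521) = 417 + 45*44522 = 417 + 2003490 = 2003907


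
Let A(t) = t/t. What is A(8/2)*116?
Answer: 116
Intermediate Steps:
A(t) = 1
A(8/2)*116 = 1*116 = 116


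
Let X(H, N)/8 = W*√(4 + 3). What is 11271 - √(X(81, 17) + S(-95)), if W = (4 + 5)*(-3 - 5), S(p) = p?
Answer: 11271 - √(-95 - 576*√7) ≈ 11271.0 - 40.236*I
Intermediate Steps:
W = -72 (W = 9*(-8) = -72)
X(H, N) = -576*√7 (X(H, N) = 8*(-72*√(4 + 3)) = 8*(-72*√7) = -576*√7)
11271 - √(X(81, 17) + S(-95)) = 11271 - √(-576*√7 - 95) = 11271 - √(-95 - 576*√7)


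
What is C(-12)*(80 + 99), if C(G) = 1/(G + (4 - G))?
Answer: 179/4 ≈ 44.750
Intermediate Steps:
C(G) = 1/4
C(-12)*(80 + 99) = (80 + 99)/4 = (1/4)*179 = 179/4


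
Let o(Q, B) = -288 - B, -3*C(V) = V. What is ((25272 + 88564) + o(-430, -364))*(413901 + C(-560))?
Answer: 141508662856/3 ≈ 4.7170e+10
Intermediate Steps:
C(V) = -V/3
((25272 + 88564) + o(-430, -364))*(413901 + C(-560)) = ((25272 + 88564) + (-288 - 1*(-364)))*(413901 - 1/3*(-560)) = (113836 + (-288 + 364))*(413901 + 560/3) = (113836 + 76)*(1242263/3) = 113912*(1242263/3) = 141508662856/3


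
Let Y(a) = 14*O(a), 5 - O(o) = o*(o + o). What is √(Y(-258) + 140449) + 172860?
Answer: 172860 + I*√1723273 ≈ 1.7286e+5 + 1312.7*I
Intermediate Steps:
O(o) = 5 - 2*o² (O(o) = 5 - o*(o + o) = 5 - o*2*o = 5 - 2*o²)
Y(a) = 70 - 28*a² (Y(a) = 14*(5 - 2*a²) = 70 - 28*a²)
√(Y(-258) + 140449) + 172860 = √((70 - 28*(-258)²) + 140449) + 172860 = √((70 - 28*66564) + 140449) + 172860 = √((70 - 1863792) + 140449) + 172860 = √(-1863722 + 140449) + 172860 = √(-1723273) + 172860 = I*√1723273 + 172860 = 172860 + I*√1723273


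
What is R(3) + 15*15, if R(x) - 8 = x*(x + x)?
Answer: 251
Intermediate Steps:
R(x) = 8 + 2*x² (R(x) = 8 + x*(x + x) = 8 + x*(2*x) = 8 + 2*x²)
R(3) + 15*15 = (8 + 2*3²) + 15*15 = (8 + 2*9) + 225 = (8 + 18) + 225 = 26 + 225 = 251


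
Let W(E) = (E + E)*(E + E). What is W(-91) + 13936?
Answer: 47060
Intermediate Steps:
W(E) = 4*E² (W(E) = (2*E)*(2*E) = 4*E²)
W(-91) + 13936 = 4*(-91)² + 13936 = 4*8281 + 13936 = 33124 + 13936 = 47060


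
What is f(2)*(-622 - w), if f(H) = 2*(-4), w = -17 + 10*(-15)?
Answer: 3640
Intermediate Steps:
w = -167 (w = -17 - 150 = -167)
f(H) = -8
f(2)*(-622 - w) = -8*(-622 - 1*(-167)) = -8*(-622 + 167) = -8*(-455) = 3640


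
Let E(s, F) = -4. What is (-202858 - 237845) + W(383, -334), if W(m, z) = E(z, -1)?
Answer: -440707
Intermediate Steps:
W(m, z) = -4
(-202858 - 237845) + W(383, -334) = (-202858 - 237845) - 4 = -440703 - 4 = -440707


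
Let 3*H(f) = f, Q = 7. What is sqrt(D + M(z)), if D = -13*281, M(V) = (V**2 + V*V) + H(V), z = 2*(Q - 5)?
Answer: I*sqrt(32577)/3 ≈ 60.164*I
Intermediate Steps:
H(f) = f/3
z = 4 (z = 2*(7 - 5) = 2*2 = 4)
M(V) = 2*V**2 + V/3 (M(V) = (V**2 + V*V) + V/3 = (V**2 + V**2) + V/3 = 2*V**2 + V/3)
D = -3653
sqrt(D + M(z)) = sqrt(-3653 + (1/3)*4*(1 + 6*4)) = sqrt(-3653 + (1/3)*4*(1 + 24)) = sqrt(-3653 + (1/3)*4*25) = sqrt(-3653 + 100/3) = sqrt(-10859/3) = I*sqrt(32577)/3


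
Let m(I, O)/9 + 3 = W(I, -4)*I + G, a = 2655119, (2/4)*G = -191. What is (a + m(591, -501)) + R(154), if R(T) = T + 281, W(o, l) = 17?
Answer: 2742512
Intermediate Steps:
G = -382 (G = 2*(-191) = -382)
m(I, O) = -3465 + 153*I (m(I, O) = -27 + 9*(17*I - 382) = -27 + 9*(-382 + 17*I) = -27 + (-3438 + 153*I) = -3465 + 153*I)
R(T) = 281 + T
(a + m(591, -501)) + R(154) = (2655119 + (-3465 + 153*591)) + (281 + 154) = (2655119 + (-3465 + 90423)) + 435 = (2655119 + 86958) + 435 = 2742077 + 435 = 2742512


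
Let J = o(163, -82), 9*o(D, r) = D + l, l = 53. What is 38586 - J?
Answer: 38562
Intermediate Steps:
o(D, r) = 53/9 + D/9 (o(D, r) = (D + 53)/9 = (53 + D)/9 = 53/9 + D/9)
J = 24 (J = 53/9 + (1/9)*163 = 53/9 + 163/9 = 24)
38586 - J = 38586 - 1*24 = 38586 - 24 = 38562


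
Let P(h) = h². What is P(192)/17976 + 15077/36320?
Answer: 67080193/27203680 ≈ 2.4659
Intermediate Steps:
P(192)/17976 + 15077/36320 = 192²/17976 + 15077/36320 = 36864*(1/17976) + 15077*(1/36320) = 1536/749 + 15077/36320 = 67080193/27203680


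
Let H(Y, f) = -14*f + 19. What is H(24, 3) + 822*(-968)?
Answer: -795719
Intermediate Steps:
H(Y, f) = 19 - 14*f
H(24, 3) + 822*(-968) = (19 - 14*3) + 822*(-968) = (19 - 42) - 795696 = -23 - 795696 = -795719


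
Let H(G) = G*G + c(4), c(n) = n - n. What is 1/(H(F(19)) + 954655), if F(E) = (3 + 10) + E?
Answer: 1/955679 ≈ 1.0464e-6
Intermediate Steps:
c(n) = 0
F(E) = 13 + E
H(G) = G² (H(G) = G*G + 0 = G² + 0 = G²)
1/(H(F(19)) + 954655) = 1/((13 + 19)² + 954655) = 1/(32² + 954655) = 1/(1024 + 954655) = 1/955679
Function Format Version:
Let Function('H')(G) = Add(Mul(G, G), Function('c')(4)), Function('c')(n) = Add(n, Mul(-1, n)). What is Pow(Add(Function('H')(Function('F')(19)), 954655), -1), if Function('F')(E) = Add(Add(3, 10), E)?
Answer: Rational(1, 955679) ≈ 1.0464e-6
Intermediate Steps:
Function('c')(n) = 0
Function('F')(E) = Add(13, E)
Function('H')(G) = Pow(G, 2) (Function('H')(G) = Add(Mul(G, G), 0) = Add(Pow(G, 2), 0) = Pow(G, 2))
Pow(Add(Function('H')(Function('F')(19)), 954655), -1) = Pow(Add(Pow(Add(13, 19), 2), 954655), -1) = Pow(Add(Pow(32, 2), 954655), -1) = Pow(Add(1024, 954655), -1) = Pow(955679, -1) = Rational(1, 955679)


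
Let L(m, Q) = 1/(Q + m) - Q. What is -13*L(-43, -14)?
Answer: -10361/57 ≈ -181.77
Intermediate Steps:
-13*L(-43, -14) = -13*(1 - 1*(-14)**2 - 1*(-14)*(-43))/(-14 - 43) = -13*(1 - 1*196 - 602)/(-57) = -(-13)*(1 - 196 - 602)/57 = -(-13)*(-797)/57 = -13*797/57 = -10361/57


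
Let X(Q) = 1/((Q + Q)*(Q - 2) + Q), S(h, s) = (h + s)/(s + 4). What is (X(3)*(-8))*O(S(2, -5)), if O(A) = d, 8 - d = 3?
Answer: -40/9 ≈ -4.4444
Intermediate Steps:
S(h, s) = (h + s)/(4 + s)
d = 5 (d = 8 - 1*3 = 8 - 3 = 5)
O(A) = 5
X(Q) = 1/(Q + 2*Q*(-2 + Q)) (X(Q) = 1/((2*Q)*(-2 + Q) + Q) = 1/(2*Q*(-2 + Q) + Q) = 1/(Q + 2*Q*(-2 + Q)))
(X(3)*(-8))*O(S(2, -5)) = ((1/(3*(-3 + 2*3)))*(-8))*5 = ((1/(3*(-3 + 6)))*(-8))*5 = (((⅓)/3)*(-8))*5 = (((⅓)*(⅓))*(-8))*5 = ((⅑)*(-8))*5 = -8/9*5 = -40/9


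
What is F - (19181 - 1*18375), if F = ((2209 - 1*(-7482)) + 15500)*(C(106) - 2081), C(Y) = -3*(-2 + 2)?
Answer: -52423277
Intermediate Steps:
C(Y) = 0 (C(Y) = -3*0 = 0)
F = -52422471 (F = ((2209 - 1*(-7482)) + 15500)*(0 - 2081) = ((2209 + 7482) + 15500)*(-2081) = (9691 + 15500)*(-2081) = 25191*(-2081) = -52422471)
F - (19181 - 1*18375) = -52422471 - (19181 - 1*18375) = -52422471 - (19181 - 18375) = -52422471 - 1*806 = -52422471 - 806 = -52423277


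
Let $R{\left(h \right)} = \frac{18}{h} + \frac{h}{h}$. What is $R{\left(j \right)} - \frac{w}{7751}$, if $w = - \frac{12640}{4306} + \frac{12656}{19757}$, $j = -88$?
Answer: $\frac{11543896583353}{14506927581124} \approx 0.79575$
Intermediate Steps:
$w = - \frac{97615872}{42536821}$ ($w = \left(-12640\right) \frac{1}{4306} + 12656 \cdot \frac{1}{19757} = - \frac{6320}{2153} + \frac{12656}{19757} = - \frac{97615872}{42536821} \approx -2.2949$)
$R{\left(h \right)} = 1 + \frac{18}{h}$ ($R{\left(h \right)} = \frac{18}{h} + 1 = 1 + \frac{18}{h}$)
$R{\left(j \right)} - \frac{w}{7751} = \frac{18 - 88}{-88} - - \frac{97615872}{42536821 \cdot 7751} = \left(- \frac{1}{88}\right) \left(-70\right) - \left(- \frac{97615872}{42536821}\right) \frac{1}{7751} = \frac{35}{44} - - \frac{97615872}{329702899571} = \frac{35}{44} + \frac{97615872}{329702899571} = \frac{11543896583353}{14506927581124}$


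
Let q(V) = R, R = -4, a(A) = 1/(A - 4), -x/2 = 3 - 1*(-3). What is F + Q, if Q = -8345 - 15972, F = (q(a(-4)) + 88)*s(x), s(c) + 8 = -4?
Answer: -25325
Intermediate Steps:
x = -12 (x = -2*(3 - 1*(-3)) = -2*(3 + 3) = -2*6 = -12)
s(c) = -12 (s(c) = -8 - 4 = -12)
a(A) = 1/(-4 + A)
q(V) = -4
F = -1008 (F = (-4 + 88)*(-12) = 84*(-12) = -1008)
Q = -24317
F + Q = -1008 - 24317 = -25325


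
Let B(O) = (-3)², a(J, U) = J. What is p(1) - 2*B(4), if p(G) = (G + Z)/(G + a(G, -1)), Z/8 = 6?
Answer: 13/2 ≈ 6.5000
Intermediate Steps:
Z = 48 (Z = 8*6 = 48)
p(G) = (48 + G)/(2*G) (p(G) = (G + 48)/(G + G) = (48 + G)/((2*G)) = (48 + G)*(1/(2*G)) = (48 + G)/(2*G))
B(O) = 9
p(1) - 2*B(4) = (½)*(48 + 1)/1 - 2*9 = (½)*1*49 - 18 = 49/2 - 18 = 13/2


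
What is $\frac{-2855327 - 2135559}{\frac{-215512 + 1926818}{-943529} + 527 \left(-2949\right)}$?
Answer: $\frac{4709045676694}{1466361831373} \approx 3.2114$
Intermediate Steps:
$\frac{-2855327 - 2135559}{\frac{-215512 + 1926818}{-943529} + 527 \left(-2949\right)} = - \frac{4990886}{1711306 \left(- \frac{1}{943529}\right) - 1554123} = - \frac{4990886}{- \frac{1711306}{943529} - 1554123} = - \frac{4990886}{- \frac{1466361831373}{943529}} = \left(-4990886\right) \left(- \frac{943529}{1466361831373}\right) = \frac{4709045676694}{1466361831373}$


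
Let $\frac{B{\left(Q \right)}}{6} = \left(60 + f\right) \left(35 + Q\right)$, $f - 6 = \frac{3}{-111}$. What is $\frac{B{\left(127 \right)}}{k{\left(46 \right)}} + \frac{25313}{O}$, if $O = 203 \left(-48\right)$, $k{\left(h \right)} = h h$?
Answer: $\frac{5284328923}{190719312} \approx 27.707$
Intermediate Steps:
$k{\left(h \right)} = h^{2}$
$f = \frac{221}{37}$ ($f = 6 + \frac{3}{-111} = 6 + 3 \left(- \frac{1}{111}\right) = 6 - \frac{1}{37} = \frac{221}{37} \approx 5.973$)
$B{\left(Q \right)} = \frac{512610}{37} + \frac{14646 Q}{37}$ ($B{\left(Q \right)} = 6 \left(60 + \frac{221}{37}\right) \left(35 + Q\right) = 6 \frac{2441 \left(35 + Q\right)}{37} = 6 \left(\frac{85435}{37} + \frac{2441 Q}{37}\right) = \frac{512610}{37} + \frac{14646 Q}{37}$)
$O = -9744$
$\frac{B{\left(127 \right)}}{k{\left(46 \right)}} + \frac{25313}{O} = \frac{\frac{512610}{37} + \frac{14646}{37} \cdot 127}{46^{2}} + \frac{25313}{-9744} = \frac{\frac{512610}{37} + \frac{1860042}{37}}{2116} + 25313 \left(- \frac{1}{9744}\right) = \frac{2372652}{37} \cdot \frac{1}{2116} - \frac{25313}{9744} = \frac{593163}{19573} - \frac{25313}{9744} = \frac{5284328923}{190719312}$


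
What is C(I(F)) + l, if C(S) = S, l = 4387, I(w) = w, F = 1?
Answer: 4388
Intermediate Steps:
C(I(F)) + l = 1 + 4387 = 4388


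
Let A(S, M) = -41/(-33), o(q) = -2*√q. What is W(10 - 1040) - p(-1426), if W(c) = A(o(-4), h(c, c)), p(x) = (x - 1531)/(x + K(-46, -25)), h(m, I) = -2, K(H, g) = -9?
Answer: -38746/47355 ≈ -0.81820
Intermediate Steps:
A(S, M) = 41/33 (A(S, M) = -41*(-1/33) = 41/33)
p(x) = (-1531 + x)/(-9 + x) (p(x) = (x - 1531)/(x - 9) = (-1531 + x)/(-9 + x))
W(c) = 41/33
W(10 - 1040) - p(-1426) = 41/33 - (-1531 - 1426)/(-9 - 1426) = 41/33 - (-2957)/(-1435) = 41/33 - (-1)*(-2957)/1435 = 41/33 - 1*2957/1435 = 41/33 - 2957/1435 = -38746/47355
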